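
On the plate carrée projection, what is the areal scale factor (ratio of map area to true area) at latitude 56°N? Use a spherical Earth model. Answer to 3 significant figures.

1.79

In the plate carrée (x = Rλ, y = Rφ), meridians are true-scale (h = 1) and parallels are stretched by k = sec φ.
Areal scale = h·k = 1 × sec φ; at 56°, h = 1.000, k = 1.788, so h·k = 1.788.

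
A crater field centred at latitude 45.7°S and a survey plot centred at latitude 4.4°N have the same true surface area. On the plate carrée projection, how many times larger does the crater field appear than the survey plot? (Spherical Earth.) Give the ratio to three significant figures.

1.43

Plate carrée maps x = Rλ, y = Rφ. The meridian scale is h = 1 and the parallel scale is k = 1/cos φ = sec φ.
Areal scale at 45.7°: h·k = 1.000 × 1.432 = 1.432.
Areal scale at 4.4°: h·k = 1.000 × 1.003 = 1.003.
Ratio = 1.432/1.003 ≈ 1.43.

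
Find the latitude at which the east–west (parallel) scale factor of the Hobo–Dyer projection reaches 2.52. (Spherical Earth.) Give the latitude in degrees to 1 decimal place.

The Hobo–Dyer projection is cylindrical equal-area with φ₀ = 37.5°. Cylindrical equal-area (φ₀ = 37.5°): h = cos φ / cos 37.5° along meridians, k = cos 37.5° / cos φ along parallels; h·k = 1.
k = cos φ₀ / cos φ = 2.52  ⇒  cos φ = cos 37.5° / 2.52 = 0.3148.
φ = arccos(0.3148) ≈ 71.6°.

71.6°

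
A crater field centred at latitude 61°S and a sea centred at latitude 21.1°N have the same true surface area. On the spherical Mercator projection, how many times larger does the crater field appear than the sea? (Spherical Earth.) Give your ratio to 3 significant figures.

3.70

Mercator is conformal with k = sec φ, so areal scale = k² = sec²φ.
At 61°: sec²(61°) = 1/0.4848² = 4.255.
At 21.1°: sec²(21.1°) = 1/0.9330² = 1.149.
Ratio = 4.255/1.149 = cos²(21.1°)/cos²(61°) ≈ 3.70.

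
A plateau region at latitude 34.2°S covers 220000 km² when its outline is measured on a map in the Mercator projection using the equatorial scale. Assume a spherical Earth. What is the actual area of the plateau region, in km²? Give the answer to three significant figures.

150000 km²

Mercator is conformal, so the point scale is isotropic: h = k = sec φ = 1/cos φ.
Areal scale = k² = sec²φ = 1/cos²(34.2°) = 1/0.8271² = 1.462.
True area = apparent / (areal scale) = 220000 / 1.462 ≈ 150000 km².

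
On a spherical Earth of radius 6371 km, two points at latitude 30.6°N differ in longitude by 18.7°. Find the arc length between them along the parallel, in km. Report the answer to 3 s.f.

Arc length along a parallel = R cos φ · Δλ (with Δλ in radians).
= 6371 × cos 30.6° × (18.7° × π/180) = 6371 × 0.8607 × 0.3264 ≈ 1790 km.

1790 km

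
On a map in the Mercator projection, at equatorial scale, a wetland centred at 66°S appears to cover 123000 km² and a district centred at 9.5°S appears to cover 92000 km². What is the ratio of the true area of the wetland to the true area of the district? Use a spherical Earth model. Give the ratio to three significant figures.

On Mercator the areal scale is sec²φ, so true area = apparent × cos²φ.
True area of wetland: 123000 × cos²(66°) = 123000 × 0.1654 = 20350 km².
True area of district: 92000 × cos²(9.5°) = 92000 × 0.9728 = 89490 km².
Ratio = 20350 / 89490 ≈ 0.227.

0.227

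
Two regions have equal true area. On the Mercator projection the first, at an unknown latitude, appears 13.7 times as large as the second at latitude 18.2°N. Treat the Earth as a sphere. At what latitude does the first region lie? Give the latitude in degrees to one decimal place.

75.1°

On Mercator, (apparent₁)/(apparent₂) = sec²φ₁ / sec²φ₂ when true areas are equal.
cos²φ₂ / cos²φ₁ = 13.7  ⇒  cos φ₁ = cos 18.2° / √13.7 = 0.9500/3.701 = 0.2567.
φ₁ = arccos(0.2567) ≈ 75.1°.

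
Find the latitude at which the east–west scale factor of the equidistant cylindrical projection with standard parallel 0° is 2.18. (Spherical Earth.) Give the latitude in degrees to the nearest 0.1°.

Plate carrée: h = 1, k = sec φ along parallels.
sec φ = 2.18  ⇒  cos φ = 0.4587  ⇒  φ ≈ 62.7°.

62.7°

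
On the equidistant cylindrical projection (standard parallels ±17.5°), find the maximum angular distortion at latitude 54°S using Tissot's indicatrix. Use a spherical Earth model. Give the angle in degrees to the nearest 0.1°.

The equidistant cylindrical projection with φ₀ = 17.5° has h = 1 (meridians true) and k = cos φ₀ / cos φ along parallels.
At 54°: h = 1.000, k = 1.623; principal scales a = 1.623, b = 1.000.
sin(ω/2) = (a − b)/(a + b) = 0.6226/2.623 = 0.2374, so ω = 2 arcsin(0.2374) ≈ 27.5°.

27.5°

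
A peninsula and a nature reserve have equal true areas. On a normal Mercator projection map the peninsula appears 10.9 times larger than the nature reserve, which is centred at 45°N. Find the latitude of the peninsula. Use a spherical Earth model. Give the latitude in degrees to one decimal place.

77.6°

For equal true areas on Mercator, apparent areas scale as sec²φ, so the ratio is cos²φ₂ / cos²φ₁.
cos²φ₂ / cos²φ₁ = 10.9  ⇒  cos φ₁ = cos 45° / √10.9 = 0.7071/3.302 = 0.2142.
φ₁ = arccos(0.2142) ≈ 77.6°.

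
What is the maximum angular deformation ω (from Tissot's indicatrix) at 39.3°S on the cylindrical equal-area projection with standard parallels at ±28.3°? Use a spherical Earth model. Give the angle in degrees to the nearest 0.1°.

Cylindrical equal-area (φ₀ = 28.3°): h = cos φ / cos 28.3° along meridians, k = cos 28.3° / cos φ along parallels; h·k = 1.
At 39.3°: h = 0.8789, k = 1.138; principal scales a = 1.138, b = 0.8789.
sin(ω/2) = (a − b)/(a + b) = 0.2589/2.017 = 0.1284, so ω = 2 arcsin(0.1284) ≈ 14.8°.

14.8°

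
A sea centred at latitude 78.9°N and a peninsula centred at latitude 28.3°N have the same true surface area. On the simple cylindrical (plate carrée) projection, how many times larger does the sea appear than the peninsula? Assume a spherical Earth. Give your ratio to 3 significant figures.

Plate carrée maps x = Rλ, y = Rφ. The meridian scale is h = 1 and the parallel scale is k = 1/cos φ = sec φ.
Areal scale at 78.9°: h·k = 1.000 × 5.194 = 5.194.
Areal scale at 28.3°: h·k = 1.000 × 1.136 = 1.136.
Ratio = 5.194/1.136 ≈ 4.57.

4.57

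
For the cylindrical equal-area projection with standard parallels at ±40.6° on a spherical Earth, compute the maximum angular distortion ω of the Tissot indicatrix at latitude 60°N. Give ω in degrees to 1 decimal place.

46.5°

For cylindrical equal-area with standard parallel φ₀, h = cos φ / cos φ₀ and k = cos φ₀ / cos φ, so h·k = 1.
At 60°: h = 0.6585, k = 1.519; principal scales a = 1.519, b = 0.6585.
sin(ω/2) = (a − b)/(a + b) = 0.8600/2.177 = 0.3950, so ω = 2 arcsin(0.3950) ≈ 46.5°.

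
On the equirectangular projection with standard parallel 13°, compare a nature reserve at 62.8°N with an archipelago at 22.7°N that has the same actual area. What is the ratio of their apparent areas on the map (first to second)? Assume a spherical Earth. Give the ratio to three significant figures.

2.02

With standard parallel φ₀ = 13°, the equirectangular projection gives x = Rλ cos φ₀, y = Rφ, so h = 1 and k = cos 13° / cos φ.
Areal scale at 62.8°: h·k = 1.000 × 2.132 = 2.132.
Areal scale at 22.7°: h·k = 1.000 × 1.056 = 1.056.
Ratio = 2.132/1.056 ≈ 2.02.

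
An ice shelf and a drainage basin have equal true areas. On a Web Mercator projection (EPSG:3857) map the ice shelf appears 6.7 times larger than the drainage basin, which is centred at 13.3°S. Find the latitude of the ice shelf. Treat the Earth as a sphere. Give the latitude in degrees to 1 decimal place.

For equal true areas on Mercator, apparent areas scale as sec²φ, so the ratio is cos²φ₂ / cos²φ₁.
cos²φ₂ / cos²φ₁ = 6.7  ⇒  cos φ₁ = cos 13.3° / √6.7 = 0.9732/2.588 = 0.3760.
φ₁ = arccos(0.3760) ≈ 67.9°.

67.9°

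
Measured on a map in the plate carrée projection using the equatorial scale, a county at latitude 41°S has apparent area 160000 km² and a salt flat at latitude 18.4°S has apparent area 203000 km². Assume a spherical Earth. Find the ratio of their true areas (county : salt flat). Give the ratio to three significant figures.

0.627

Plate carrée has h = 1 and k = sec φ, giving areal scale sec φ; true area = (apparent area) · cos φ.
True area of county: 160000 × cos(41°) = 160000 × 0.7547 = 120800 km².
True area of salt flat: 203000 × cos(18.4°) = 203000 × 0.9489 = 192600 km².
Ratio = 120800 / 192600 ≈ 0.627.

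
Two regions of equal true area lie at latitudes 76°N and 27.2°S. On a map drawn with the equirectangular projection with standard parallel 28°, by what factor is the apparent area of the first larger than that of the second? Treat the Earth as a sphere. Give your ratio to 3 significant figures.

3.68

With standard parallel φ₀ = 28°, the equirectangular projection gives x = Rλ cos φ₀, y = Rφ, so h = 1 and k = cos 28° / cos φ.
Areal scale at 76°: h·k = 1.000 × 3.650 = 3.650.
Areal scale at 27.2°: h·k = 1.000 × 0.9927 = 0.9927.
Ratio = 3.650/0.9927 ≈ 3.68.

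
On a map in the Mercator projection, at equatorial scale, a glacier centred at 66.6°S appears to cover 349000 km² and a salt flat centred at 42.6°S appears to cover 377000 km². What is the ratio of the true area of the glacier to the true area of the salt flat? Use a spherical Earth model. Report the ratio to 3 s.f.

Since Mercator area scale is 1/cos²φ, the true area equals the apparent area multiplied by cos²φ.
True area of glacier: 349000 × cos²(66.6°) = 349000 × 0.1577 = 55050 km².
True area of salt flat: 377000 × cos²(42.6°) = 377000 × 0.5418 = 204300 km².
Ratio = 55050 / 204300 ≈ 0.269.

0.269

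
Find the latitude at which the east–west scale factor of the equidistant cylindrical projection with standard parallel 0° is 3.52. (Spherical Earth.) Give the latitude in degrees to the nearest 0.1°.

Plate carrée: h = 1, k = sec φ along parallels.
sec φ = 3.52  ⇒  cos φ = 0.2841  ⇒  φ ≈ 73.5°.

73.5°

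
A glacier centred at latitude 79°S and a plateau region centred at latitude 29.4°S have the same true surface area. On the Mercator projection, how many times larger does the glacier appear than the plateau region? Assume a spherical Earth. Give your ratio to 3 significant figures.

20.8

Mercator areal scale is sec²φ.
At 79°: sec²(79°) = 1/0.1908² = 27.47.
At 29.4°: sec²(29.4°) = 1/0.8712² = 1.317.
Ratio = 27.47/1.317 = cos²(29.4°)/cos²(79°) ≈ 20.8.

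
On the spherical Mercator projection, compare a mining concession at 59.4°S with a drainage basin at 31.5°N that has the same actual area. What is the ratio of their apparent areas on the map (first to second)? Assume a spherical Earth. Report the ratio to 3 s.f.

Mercator areal scale is sec²φ.
At 59.4°: sec²(59.4°) = 1/0.5090² = 3.859.
At 31.5°: sec²(31.5°) = 1/0.8526² = 1.376.
Ratio = 3.859/1.376 = cos²(31.5°)/cos²(59.4°) ≈ 2.81.

2.81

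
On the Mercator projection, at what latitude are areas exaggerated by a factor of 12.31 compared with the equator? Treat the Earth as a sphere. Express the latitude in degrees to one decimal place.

Mercator areal scale is sec²φ.
sec²φ = 12.31  ⇒  cos²φ = 0.08123  ⇒  cos φ = 0.2850.
φ = arccos(0.2850) ≈ 73.4°.

73.4°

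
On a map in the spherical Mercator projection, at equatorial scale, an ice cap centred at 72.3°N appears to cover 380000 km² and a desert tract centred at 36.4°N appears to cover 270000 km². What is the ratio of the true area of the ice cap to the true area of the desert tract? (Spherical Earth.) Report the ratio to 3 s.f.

0.201

Mercator's areal exaggeration is sec²φ; hence true area = (apparent area) · cos²φ.
True area of ice cap: 380000 × cos²(72.3°) = 380000 × 0.09244 = 35130 km².
True area of desert tract: 270000 × cos²(36.4°) = 270000 × 0.6479 = 174900 km².
Ratio = 35130 / 174900 ≈ 0.201.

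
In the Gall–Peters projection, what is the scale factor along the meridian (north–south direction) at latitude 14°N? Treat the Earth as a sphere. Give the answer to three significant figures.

1.37

Gall–Peters is a cylindrical equal-area projection with standard parallels at ±45°. For cylindrical equal-area with standard parallel φ₀, h = cos φ / cos φ₀ and k = cos φ₀ / cos φ, so h·k = 1.
h = cos 14° / cos 45° = 0.9703/0.7071 = 1.372.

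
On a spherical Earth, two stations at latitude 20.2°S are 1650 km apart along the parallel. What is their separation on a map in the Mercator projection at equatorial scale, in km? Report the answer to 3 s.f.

The Mercator projection is conformal; its linear scale factor is the same in every direction and equals sec φ = 1/cos φ.
Along the parallel, k = sec 20.2° = 1/0.9385 = 1.066.
Map distance = 1650 × 1.066 ≈ 1760 km.

1760 km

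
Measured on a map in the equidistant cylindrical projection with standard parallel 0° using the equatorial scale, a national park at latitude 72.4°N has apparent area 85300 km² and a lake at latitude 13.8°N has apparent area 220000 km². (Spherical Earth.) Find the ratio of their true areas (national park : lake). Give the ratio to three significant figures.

On the plate carrée, areal scale = h·k = 1 × sec φ, so true area = apparent × cos φ.
True area of national park: 85300 × cos(72.4°) = 85300 × 0.3024 = 25790 km².
True area of lake: 220000 × cos(13.8°) = 220000 × 0.9711 = 213600 km².
Ratio = 25790 / 213600 ≈ 0.121.

0.121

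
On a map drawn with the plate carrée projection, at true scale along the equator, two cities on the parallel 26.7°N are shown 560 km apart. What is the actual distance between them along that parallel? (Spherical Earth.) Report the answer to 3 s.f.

For the equirectangular projection with φ₀ = 0 (plate carrée), h = 1 along meridians and k = sec φ along parallels.
Along the parallel at 26.7°, map distances are exaggerated by k = sec 26.7° = 1.119.
True distance = 560 / 1.119 = 560 × cos 26.7° ≈ 500 km.

500 km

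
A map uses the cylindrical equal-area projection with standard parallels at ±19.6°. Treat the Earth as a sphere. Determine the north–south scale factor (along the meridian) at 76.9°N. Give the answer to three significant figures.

0.241

Cylindrical equal-area (φ₀ = 19.6°): h = cos φ / cos 19.6° along meridians, k = cos 19.6° / cos φ along parallels; h·k = 1.
h = cos 76.9° / cos 19.6° = 0.2267/0.9421 = 0.2406.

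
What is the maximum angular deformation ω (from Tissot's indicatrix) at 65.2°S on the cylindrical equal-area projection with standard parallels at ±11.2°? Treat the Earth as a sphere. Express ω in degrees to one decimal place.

A cylindrical equal-area projection with standard parallel φ₀ has meridian scale h = cos φ / cos φ₀ and parallel scale k = cos φ₀ / cos φ (so areas are preserved, h·k = 1).
At 65.2°: h = 0.4276, k = 2.339; principal scales a = 2.339, b = 0.4276.
sin(ω/2) = (a − b)/(a + b) = 1.911/2.766 = 0.6908, so ω = 2 arcsin(0.6908) ≈ 87.4°.

87.4°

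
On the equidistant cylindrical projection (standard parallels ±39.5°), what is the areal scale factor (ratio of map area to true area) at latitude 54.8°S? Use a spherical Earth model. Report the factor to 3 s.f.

1.34

The equidistant cylindrical projection with φ₀ = 39.5° has h = 1 (meridians true) and k = cos φ₀ / cos φ along parallels.
Areal scale = h·k = 1 × cos φ₀ / cos φ; at 54.8°, h = 1.000, k = 1.339, so h·k = 1.339.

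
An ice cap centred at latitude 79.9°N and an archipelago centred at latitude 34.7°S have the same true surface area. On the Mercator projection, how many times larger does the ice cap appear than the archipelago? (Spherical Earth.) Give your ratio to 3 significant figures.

Mercator areal scale is sec²φ.
At 79.9°: sec²(79.9°) = 1/0.1754² = 32.52.
At 34.7°: sec²(34.7°) = 1/0.8221² = 1.479.
Ratio = 32.52/1.479 = cos²(34.7°)/cos²(79.9°) ≈ 22.0.

22.0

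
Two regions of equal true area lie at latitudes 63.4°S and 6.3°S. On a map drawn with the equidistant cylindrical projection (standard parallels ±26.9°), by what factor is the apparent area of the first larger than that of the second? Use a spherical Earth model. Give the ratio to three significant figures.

2.22

In the equirectangular projection with standard parallel φ₀ = 26.9° (x = Rλ cos φ₀, y = Rφ), meridians are true-scale (h = 1) and the parallel scale is k = cos φ₀ / cos φ.
Areal scale at 63.4°: h·k = 1.000 × 1.992 = 1.992.
Areal scale at 6.3°: h·k = 1.000 × 0.8972 = 0.8972.
Ratio = 1.992/0.8972 ≈ 2.22.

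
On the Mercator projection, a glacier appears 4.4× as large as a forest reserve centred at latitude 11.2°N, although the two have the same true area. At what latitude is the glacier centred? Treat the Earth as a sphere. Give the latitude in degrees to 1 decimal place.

On Mercator, (apparent₁)/(apparent₂) = sec²φ₁ / sec²φ₂ when true areas are equal.
cos²φ₂ / cos²φ₁ = 4.4  ⇒  cos φ₁ = cos 11.2° / √4.4 = 0.9810/2.098 = 0.4677.
φ₁ = arccos(0.4677) ≈ 62.1°.

62.1°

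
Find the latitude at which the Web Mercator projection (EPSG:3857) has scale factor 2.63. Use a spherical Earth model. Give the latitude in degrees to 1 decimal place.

Mercator scale is k = sec φ = 1/cos φ.
1/cos φ = 2.63  ⇒  cos φ = 0.3802  ⇒  φ = arccos(0.3802) ≈ 67.7°.

67.7°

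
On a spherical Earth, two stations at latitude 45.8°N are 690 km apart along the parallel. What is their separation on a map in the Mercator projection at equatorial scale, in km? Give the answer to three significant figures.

990 km

Mercator is conformal, so the point scale is isotropic: h = k = sec φ = 1/cos φ.
Along the parallel, k = sec 45.8° = 1/0.6972 = 1.434.
Map distance = 690 × 1.434 ≈ 990 km.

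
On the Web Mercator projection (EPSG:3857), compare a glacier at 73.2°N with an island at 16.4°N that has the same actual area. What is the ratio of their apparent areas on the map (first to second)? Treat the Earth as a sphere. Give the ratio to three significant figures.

Mercator areal scale is sec²φ.
At 73.2°: sec²(73.2°) = 1/0.2890² = 11.97.
At 16.4°: sec²(16.4°) = 1/0.9593² = 1.087.
Ratio = 11.97/1.087 = cos²(16.4°)/cos²(73.2°) ≈ 11.0.

11.0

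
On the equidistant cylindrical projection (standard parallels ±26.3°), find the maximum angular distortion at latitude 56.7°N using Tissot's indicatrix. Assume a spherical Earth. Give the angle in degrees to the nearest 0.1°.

With standard parallel φ₀ = 26.3°, the equirectangular projection gives x = Rλ cos φ₀, y = Rφ, so h = 1 and k = cos 26.3° / cos φ.
At 56.7°: h = 1.000, k = 1.633; principal scales a = 1.633, b = 1.000.
sin(ω/2) = (a − b)/(a + b) = 0.6329/2.633 = 0.2404, so ω = 2 arcsin(0.2404) ≈ 27.8°.

27.8°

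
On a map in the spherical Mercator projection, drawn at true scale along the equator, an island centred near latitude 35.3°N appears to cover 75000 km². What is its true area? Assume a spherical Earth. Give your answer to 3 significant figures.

For Mercator, h = k = sec φ (a conformal cylindrical projection has a single point scale, 1/cos φ).
Areal scale = k² = sec²φ = 1/cos²(35.3°) = 1/0.8161² = 1.501.
True area = apparent / (areal scale) = 75000 / 1.501 ≈ 50000 km².

50000 km²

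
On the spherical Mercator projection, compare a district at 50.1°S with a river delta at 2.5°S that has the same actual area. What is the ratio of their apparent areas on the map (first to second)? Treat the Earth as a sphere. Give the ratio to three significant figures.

Mercator areal scale is sec²φ.
At 50.1°: sec²(50.1°) = 1/0.6414² = 2.430.
At 2.5°: sec²(2.5°) = 1/0.9990² = 1.002.
Ratio = 2.430/1.002 = cos²(2.5°)/cos²(50.1°) ≈ 2.43.

2.43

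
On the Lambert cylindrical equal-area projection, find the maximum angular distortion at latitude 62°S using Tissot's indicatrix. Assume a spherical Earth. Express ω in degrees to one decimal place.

The Lambert cylindrical equal-area projection is the cylindrical equal-area projection with its standard parallel at the equator (φ₀ = 0). A cylindrical equal-area projection with standard parallel φ₀ has meridian scale h = cos φ / cos φ₀ and parallel scale k = cos φ₀ / cos φ (so areas are preserved, h·k = 1).
At 62°: h = 0.4695, k = 2.130; principal scales a = 2.130, b = 0.4695.
sin(ω/2) = (a − b)/(a + b) = 1.661/2.600 = 0.6388, so ω = 2 arcsin(0.6388) ≈ 79.4°.

79.4°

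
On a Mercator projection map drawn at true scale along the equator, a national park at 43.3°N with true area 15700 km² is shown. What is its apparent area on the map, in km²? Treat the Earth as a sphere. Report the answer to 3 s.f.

The Mercator projection is conformal; its linear scale factor is the same in every direction and equals sec φ = 1/cos φ.
Areal scale = k² = sec²φ = 1/cos²(43.3°) = 1/0.7278² = 1.888.
Apparent area = 15700 × 1.888 ≈ 29600 km².

29600 km²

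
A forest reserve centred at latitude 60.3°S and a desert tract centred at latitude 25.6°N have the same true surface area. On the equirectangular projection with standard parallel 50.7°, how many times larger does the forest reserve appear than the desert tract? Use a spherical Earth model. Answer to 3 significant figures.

1.82

The equidistant cylindrical projection with φ₀ = 50.7° has h = 1 (meridians true) and k = cos φ₀ / cos φ along parallels.
Areal scale at 60.3°: h·k = 1.000 × 1.278 = 1.278.
Areal scale at 25.6°: h·k = 1.000 × 0.7023 = 0.7023.
Ratio = 1.278/0.7023 ≈ 1.82.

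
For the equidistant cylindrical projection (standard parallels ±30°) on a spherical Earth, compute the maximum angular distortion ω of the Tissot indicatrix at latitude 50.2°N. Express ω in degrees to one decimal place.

With standard parallel φ₀ = 30°, the equirectangular projection gives x = Rλ cos φ₀, y = Rφ, so h = 1 and k = cos 30° / cos φ.
At 50.2°: h = 1.000, k = 1.353; principal scales a = 1.353, b = 1.000.
sin(ω/2) = (a − b)/(a + b) = 0.3529/2.353 = 0.1500, so ω = 2 arcsin(0.1500) ≈ 17.3°.

17.3°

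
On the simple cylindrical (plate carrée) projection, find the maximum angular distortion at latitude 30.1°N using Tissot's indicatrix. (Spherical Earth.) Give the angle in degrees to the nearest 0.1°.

8.3°

In the plate carrée (x = Rλ, y = Rφ), meridians are true-scale (h = 1) and parallels are stretched by k = sec φ.
At 30.1°: h = 1.000, k = 1.156; principal scales a = 1.156, b = 1.000.
sin(ω/2) = (a − b)/(a + b) = 0.1559/2.156 = 0.07230, so ω = 2 arcsin(0.07230) ≈ 8.3°.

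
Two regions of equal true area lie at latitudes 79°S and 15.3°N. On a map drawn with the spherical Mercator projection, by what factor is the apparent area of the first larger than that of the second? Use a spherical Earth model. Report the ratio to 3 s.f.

25.6

Mercator areal scale is sec²φ.
At 79°: sec²(79°) = 1/0.1908² = 27.47.
At 15.3°: sec²(15.3°) = 1/0.9646² = 1.075.
Ratio = 27.47/1.075 = cos²(15.3°)/cos²(79°) ≈ 25.6.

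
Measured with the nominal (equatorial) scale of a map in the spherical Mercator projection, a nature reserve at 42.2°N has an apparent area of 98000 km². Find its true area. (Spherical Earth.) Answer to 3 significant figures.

53800 km²

The Mercator projection is conformal; its linear scale factor is the same in every direction and equals sec φ = 1/cos φ.
Areal scale = k² = sec²φ = 1/cos²(42.2°) = 1/0.7408² = 1.822.
True area = apparent / (areal scale) = 98000 / 1.822 ≈ 53800 km².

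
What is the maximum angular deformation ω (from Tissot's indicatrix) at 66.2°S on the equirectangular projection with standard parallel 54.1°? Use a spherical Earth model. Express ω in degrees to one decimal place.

The equidistant cylindrical projection with φ₀ = 54.1° has h = 1 (meridians true) and k = cos φ₀ / cos φ along parallels.
At 66.2°: h = 1.000, k = 1.453; principal scales a = 1.453, b = 1.000.
sin(ω/2) = (a − b)/(a + b) = 0.4531/2.453 = 0.1847, so ω = 2 arcsin(0.1847) ≈ 21.3°.

21.3°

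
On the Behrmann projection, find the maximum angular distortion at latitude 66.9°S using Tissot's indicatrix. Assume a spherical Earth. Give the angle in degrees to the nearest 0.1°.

The Behrmann projection is cylindrical equal-area with φ₀ = 30°. A cylindrical equal-area projection with standard parallel φ₀ has meridian scale h = cos φ / cos φ₀ and parallel scale k = cos φ₀ / cos φ (so areas are preserved, h·k = 1).
At 66.9°: h = 0.4530, k = 2.207; principal scales a = 2.207, b = 0.4530.
sin(ω/2) = (a − b)/(a + b) = 1.754/2.660 = 0.6594, so ω = 2 arcsin(0.6594) ≈ 82.5°.

82.5°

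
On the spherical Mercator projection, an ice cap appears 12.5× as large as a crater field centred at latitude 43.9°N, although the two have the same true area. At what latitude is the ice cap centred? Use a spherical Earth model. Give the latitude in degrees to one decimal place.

78.2°

On Mercator, (apparent₁)/(apparent₂) = sec²φ₁ / sec²φ₂ when true areas are equal.
cos²φ₂ / cos²φ₁ = 12.5  ⇒  cos φ₁ = cos 43.9° / √12.5 = 0.7206/3.536 = 0.2038.
φ₁ = arccos(0.2038) ≈ 78.2°.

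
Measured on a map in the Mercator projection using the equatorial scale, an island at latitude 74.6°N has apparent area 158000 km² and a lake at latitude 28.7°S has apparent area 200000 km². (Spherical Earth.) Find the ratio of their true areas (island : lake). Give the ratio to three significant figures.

Mercator's areal exaggeration is sec²φ; hence true area = (apparent area) · cos²φ.
True area of island: 158000 × cos²(74.6°) = 158000 × 0.07052 = 11140 km².
True area of lake: 200000 × cos²(28.7°) = 200000 × 0.7694 = 153900 km².
Ratio = 11140 / 153900 ≈ 0.0724.

0.0724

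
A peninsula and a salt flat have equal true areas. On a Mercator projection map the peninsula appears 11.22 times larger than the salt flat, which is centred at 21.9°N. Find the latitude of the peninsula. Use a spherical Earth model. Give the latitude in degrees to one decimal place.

For equal true areas on Mercator, apparent areas scale as sec²φ, so the ratio is cos²φ₂ / cos²φ₁.
cos²φ₂ / cos²φ₁ = 11.22  ⇒  cos φ₁ = cos 21.9° / √11.22 = 0.9278/3.350 = 0.2770.
φ₁ = arccos(0.2770) ≈ 73.9°.

73.9°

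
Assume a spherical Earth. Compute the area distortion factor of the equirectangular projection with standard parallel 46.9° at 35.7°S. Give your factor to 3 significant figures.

In the equirectangular projection with standard parallel φ₀ = 46.9° (x = Rλ cos φ₀, y = Rφ), meridians are true-scale (h = 1) and the parallel scale is k = cos φ₀ / cos φ.
Areal scale = h·k = 1 × cos φ₀ / cos φ; at 35.7°, h = 1.000, k = 0.8414, so h·k = 0.8414.

0.841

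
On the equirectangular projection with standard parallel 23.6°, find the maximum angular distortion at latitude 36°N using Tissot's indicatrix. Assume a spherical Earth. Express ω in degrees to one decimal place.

7.1°

The equidistant cylindrical projection with φ₀ = 23.6° has h = 1 (meridians true) and k = cos φ₀ / cos φ along parallels.
At 36°: h = 1.000, k = 1.133; principal scales a = 1.133, b = 1.000.
sin(ω/2) = (a − b)/(a + b) = 0.1327/2.133 = 0.06222, so ω = 2 arcsin(0.06222) ≈ 7.1°.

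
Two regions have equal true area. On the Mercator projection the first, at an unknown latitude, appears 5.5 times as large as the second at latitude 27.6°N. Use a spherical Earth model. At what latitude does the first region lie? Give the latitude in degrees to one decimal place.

67.8°

On Mercator, (apparent₁)/(apparent₂) = sec²φ₁ / sec²φ₂ when true areas are equal.
cos²φ₂ / cos²φ₁ = 5.5  ⇒  cos φ₁ = cos 27.6° / √5.5 = 0.8862/2.345 = 0.3779.
φ₁ = arccos(0.3779) ≈ 67.8°.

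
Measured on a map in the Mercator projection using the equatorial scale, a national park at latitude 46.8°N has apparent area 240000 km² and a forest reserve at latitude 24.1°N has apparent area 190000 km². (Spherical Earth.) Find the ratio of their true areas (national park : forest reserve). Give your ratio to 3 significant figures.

Since Mercator area scale is 1/cos²φ, the true area equals the apparent area multiplied by cos²φ.
True area of national park: 240000 × cos²(46.8°) = 240000 × 0.4686 = 112500 km².
True area of forest reserve: 190000 × cos²(24.1°) = 190000 × 0.8333 = 158300 km².
Ratio = 112500 / 158300 ≈ 0.710.

0.710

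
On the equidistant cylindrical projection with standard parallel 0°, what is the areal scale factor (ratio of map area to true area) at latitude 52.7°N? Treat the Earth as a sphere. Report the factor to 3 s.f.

For the equirectangular projection with φ₀ = 0 (plate carrée), h = 1 along meridians and k = sec φ along parallels.
Areal scale = h·k = 1 × sec φ; at 52.7°, h = 1.000, k = 1.650, so h·k = 1.650.

1.65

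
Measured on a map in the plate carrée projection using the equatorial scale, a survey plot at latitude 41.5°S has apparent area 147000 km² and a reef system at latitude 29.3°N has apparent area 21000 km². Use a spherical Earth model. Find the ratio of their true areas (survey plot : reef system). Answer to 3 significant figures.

6.01

Plate carrée has h = 1 and k = sec φ, giving areal scale sec φ; true area = (apparent area) · cos φ.
True area of survey plot: 147000 × cos(41.5°) = 147000 × 0.7490 = 110100 km².
True area of reef system: 21000 × cos(29.3°) = 21000 × 0.8721 = 18310 km².
Ratio = 110100 / 18310 ≈ 6.01.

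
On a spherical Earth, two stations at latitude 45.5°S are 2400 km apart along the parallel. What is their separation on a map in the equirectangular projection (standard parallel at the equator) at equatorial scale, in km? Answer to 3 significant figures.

Plate carrée maps x = Rλ, y = Rφ. The meridian scale is h = 1 and the parallel scale is k = 1/cos φ = sec φ.
Along the parallel, k = sec 45.5° = 1/0.7009 = 1.427.
Map distance = 2400 × 1.427 ≈ 3420 km.

3420 km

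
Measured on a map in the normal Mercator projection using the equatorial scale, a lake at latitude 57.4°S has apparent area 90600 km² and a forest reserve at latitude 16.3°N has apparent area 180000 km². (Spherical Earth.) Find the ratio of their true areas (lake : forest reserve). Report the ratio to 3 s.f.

0.159

On Mercator the areal scale is sec²φ, so true area = apparent × cos²φ.
True area of lake: 90600 × cos²(57.4°) = 90600 × 0.2903 = 26300 km².
True area of forest reserve: 180000 × cos²(16.3°) = 180000 × 0.9212 = 165800 km².
Ratio = 26300 / 165800 ≈ 0.159.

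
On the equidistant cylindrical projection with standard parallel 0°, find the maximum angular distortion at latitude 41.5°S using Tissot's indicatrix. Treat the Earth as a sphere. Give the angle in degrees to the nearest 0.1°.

16.5°

In the plate carrée (x = Rλ, y = Rφ), meridians are true-scale (h = 1) and parallels are stretched by k = sec φ.
At 41.5°: h = 1.000, k = 1.335; principal scales a = 1.335, b = 1.000.
sin(ω/2) = (a − b)/(a + b) = 0.3352/2.335 = 0.1435, so ω = 2 arcsin(0.1435) ≈ 16.5°.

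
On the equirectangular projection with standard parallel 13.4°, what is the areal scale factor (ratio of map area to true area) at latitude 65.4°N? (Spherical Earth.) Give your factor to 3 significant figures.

2.34

In the equirectangular projection with standard parallel φ₀ = 13.4° (x = Rλ cos φ₀, y = Rφ), meridians are true-scale (h = 1) and the parallel scale is k = cos φ₀ / cos φ.
Areal scale = h·k = 1 × cos φ₀ / cos φ; at 65.4°, h = 1.000, k = 2.337, so h·k = 2.337.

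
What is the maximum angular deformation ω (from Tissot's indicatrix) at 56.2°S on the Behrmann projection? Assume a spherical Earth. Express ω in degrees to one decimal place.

49.1°

The Behrmann projection is cylindrical equal-area with φ₀ = 30°. Cylindrical equal-area (φ₀ = 30°): h = cos φ / cos 30° along meridians, k = cos 30° / cos φ along parallels; h·k = 1.
At 56.2°: h = 0.6424, k = 1.557; principal scales a = 1.557, b = 0.6424.
sin(ω/2) = (a − b)/(a + b) = 0.9144/2.199 = 0.4158, so ω = 2 arcsin(0.4158) ≈ 49.1°.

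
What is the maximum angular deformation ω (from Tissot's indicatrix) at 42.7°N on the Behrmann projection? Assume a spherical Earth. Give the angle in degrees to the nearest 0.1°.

The Behrmann projection is cylindrical equal-area with φ₀ = 30°. For cylindrical equal-area with standard parallel φ₀, h = cos φ / cos φ₀ and k = cos φ₀ / cos φ, so h·k = 1.
At 42.7°: h = 0.8486, k = 1.178; principal scales a = 1.178, b = 0.8486.
sin(ω/2) = (a − b)/(a + b) = 0.3298/2.027 = 0.1627, so ω = 2 arcsin(0.1627) ≈ 18.7°.

18.7°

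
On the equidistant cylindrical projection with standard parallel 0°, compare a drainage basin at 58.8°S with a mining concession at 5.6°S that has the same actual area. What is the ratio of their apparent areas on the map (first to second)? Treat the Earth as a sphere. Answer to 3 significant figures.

1.92

Plate carrée maps x = Rλ, y = Rφ. The meridian scale is h = 1 and the parallel scale is k = 1/cos φ = sec φ.
Areal scale at 58.8°: h·k = 1.000 × 1.930 = 1.930.
Areal scale at 5.6°: h·k = 1.000 × 1.005 = 1.005.
Ratio = 1.930/1.005 ≈ 1.92.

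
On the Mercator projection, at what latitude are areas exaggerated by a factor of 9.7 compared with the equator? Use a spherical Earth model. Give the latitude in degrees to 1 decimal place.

71.3°

Mercator areal scale is sec²φ.
sec²φ = 9.7  ⇒  cos²φ = 0.1031  ⇒  cos φ = 0.3211.
φ = arccos(0.3211) ≈ 71.3°.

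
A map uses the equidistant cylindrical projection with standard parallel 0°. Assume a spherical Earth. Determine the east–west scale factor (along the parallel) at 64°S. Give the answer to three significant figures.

2.28

Plate carrée maps x = Rλ, y = Rφ. The meridian scale is h = 1 and the parallel scale is k = 1/cos φ = sec φ.
k = 1/cos 64° = 1/0.4384 = 2.281.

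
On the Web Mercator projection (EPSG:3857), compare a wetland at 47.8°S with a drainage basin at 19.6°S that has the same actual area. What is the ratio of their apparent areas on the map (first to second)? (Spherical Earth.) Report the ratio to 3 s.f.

On Mercator, area is exaggerated by sec²φ = 1/cos²φ.
At 47.8°: sec²(47.8°) = 1/0.6717² = 2.216.
At 19.6°: sec²(19.6°) = 1/0.9421² = 1.127.
Ratio = 2.216/1.127 = cos²(19.6°)/cos²(47.8°) ≈ 1.97.

1.97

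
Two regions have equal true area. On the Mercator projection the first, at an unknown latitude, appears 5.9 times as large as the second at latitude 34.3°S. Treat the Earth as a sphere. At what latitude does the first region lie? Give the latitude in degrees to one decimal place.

70.1°

Mercator areal scale is sec²φ, so apparent-area ratio = sec²φ₁ / sec²φ₂ = cos²φ₂ / cos²φ₁.
cos²φ₂ / cos²φ₁ = 5.9  ⇒  cos φ₁ = cos 34.3° / √5.9 = 0.8261/2.429 = 0.3401.
φ₁ = arccos(0.3401) ≈ 70.1°.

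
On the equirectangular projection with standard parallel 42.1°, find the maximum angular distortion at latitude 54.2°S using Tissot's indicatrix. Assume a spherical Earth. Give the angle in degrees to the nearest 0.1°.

With standard parallel φ₀ = 42.1°, the equirectangular projection gives x = Rλ cos φ₀, y = Rφ, so h = 1 and k = cos 42.1° / cos φ.
At 54.2°: h = 1.000, k = 1.268; principal scales a = 1.268, b = 1.000.
sin(ω/2) = (a − b)/(a + b) = 0.2684/2.268 = 0.1183, so ω = 2 arcsin(0.1183) ≈ 13.6°.

13.6°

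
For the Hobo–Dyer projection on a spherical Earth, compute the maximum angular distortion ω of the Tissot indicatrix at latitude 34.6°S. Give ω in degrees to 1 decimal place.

4.2°

Hobo–Dyer is a cylindrical equal-area projection with standard parallels at ±37.5°. Cylindrical equal-area (φ₀ = 37.5°): h = cos φ / cos 37.5° along meridians, k = cos 37.5° / cos φ along parallels; h·k = 1.
At 34.6°: h = 1.038, k = 0.9638; principal scales a = 1.038, b = 0.9638.
sin(ω/2) = (a − b)/(a + b) = 0.07372/2.001 = 0.03684, so ω = 2 arcsin(0.03684) ≈ 4.2°.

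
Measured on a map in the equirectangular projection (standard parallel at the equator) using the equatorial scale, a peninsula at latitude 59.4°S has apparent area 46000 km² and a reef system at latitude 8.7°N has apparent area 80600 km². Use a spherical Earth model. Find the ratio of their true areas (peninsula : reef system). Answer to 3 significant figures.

0.294

On the plate carrée, areal scale = h·k = 1 × sec φ, so true area = apparent × cos φ.
True area of peninsula: 46000 × cos(59.4°) = 46000 × 0.5090 = 23420 km².
True area of reef system: 80600 × cos(8.7°) = 80600 × 0.9885 = 79670 km².
Ratio = 23420 / 79670 ≈ 0.294.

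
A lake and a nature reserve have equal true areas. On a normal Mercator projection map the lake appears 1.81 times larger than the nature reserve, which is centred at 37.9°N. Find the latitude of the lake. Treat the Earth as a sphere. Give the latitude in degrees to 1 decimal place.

For equal true areas on Mercator, apparent areas scale as sec²φ, so the ratio is cos²φ₂ / cos²φ₁.
cos²φ₂ / cos²φ₁ = 1.81  ⇒  cos φ₁ = cos 37.9° / √1.81 = 0.7891/1.345 = 0.5865.
φ₁ = arccos(0.5865) ≈ 54.1°.

54.1°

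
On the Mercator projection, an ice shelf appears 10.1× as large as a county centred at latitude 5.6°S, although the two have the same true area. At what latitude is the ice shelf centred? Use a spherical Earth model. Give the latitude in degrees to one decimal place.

On Mercator, (apparent₁)/(apparent₂) = sec²φ₁ / sec²φ₂ when true areas are equal.
cos²φ₂ / cos²φ₁ = 10.1  ⇒  cos φ₁ = cos 5.6° / √10.1 = 0.9952/3.178 = 0.3132.
φ₁ = arccos(0.3132) ≈ 71.8°.

71.8°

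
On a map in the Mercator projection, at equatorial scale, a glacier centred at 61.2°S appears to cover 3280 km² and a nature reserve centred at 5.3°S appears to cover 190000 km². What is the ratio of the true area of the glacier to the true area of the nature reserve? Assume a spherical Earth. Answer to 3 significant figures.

0.00404

On Mercator the areal scale is sec²φ, so true area = apparent × cos²φ.
True area of glacier: 3280 × cos²(61.2°) = 3280 × 0.2321 = 761.2 km².
True area of nature reserve: 190000 × cos²(5.3°) = 190000 × 0.9915 = 188400 km².
Ratio = 761.2 / 188400 ≈ 0.00404.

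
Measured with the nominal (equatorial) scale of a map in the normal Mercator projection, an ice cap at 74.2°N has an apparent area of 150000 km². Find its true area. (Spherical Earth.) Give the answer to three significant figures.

11100 km²

The Mercator projection is conformal; its linear scale factor is the same in every direction and equals sec φ = 1/cos φ.
Areal scale = k² = sec²φ = 1/cos²(74.2°) = 1/0.2723² = 13.49.
True area = apparent / (areal scale) = 150000 / 13.49 ≈ 11100 km².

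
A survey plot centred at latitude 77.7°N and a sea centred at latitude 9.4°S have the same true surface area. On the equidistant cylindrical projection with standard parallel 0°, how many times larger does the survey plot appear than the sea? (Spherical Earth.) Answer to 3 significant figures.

4.63

In the plate carrée (x = Rλ, y = Rφ), meridians are true-scale (h = 1) and parallels are stretched by k = sec φ.
Areal scale at 77.7°: h·k = 1.000 × 4.694 = 4.694.
Areal scale at 9.4°: h·k = 1.000 × 1.014 = 1.014.
Ratio = 4.694/1.014 ≈ 4.63.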